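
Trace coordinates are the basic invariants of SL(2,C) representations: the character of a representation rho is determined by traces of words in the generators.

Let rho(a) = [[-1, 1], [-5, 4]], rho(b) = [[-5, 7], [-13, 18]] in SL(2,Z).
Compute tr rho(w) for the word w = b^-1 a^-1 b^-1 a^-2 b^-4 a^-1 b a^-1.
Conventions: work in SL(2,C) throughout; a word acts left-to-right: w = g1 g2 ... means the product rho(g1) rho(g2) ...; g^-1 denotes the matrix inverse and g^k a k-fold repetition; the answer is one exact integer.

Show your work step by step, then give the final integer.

rho(b^-1) = [[18, -7], [13, -5]]
... * rho(a^-1) = [[4, -1], [5, -1]]  ->  [[37, -11], [27, -8]]
... * rho(b^-1) = [[18, -7], [13, -5]]  ->  [[523, -204], [382, -149]]
... * rho(a^-1) = [[4, -1], [5, -1]]  ->  [[1072, -319], [783, -233]]
... * rho(a^-1) = [[4, -1], [5, -1]]  ->  [[2693, -753], [1967, -550]]
... * rho(b^-1) = [[18, -7], [13, -5]]  ->  [[38685, -15086], [28256, -11019]]
... * rho(b^-1) = [[18, -7], [13, -5]]  ->  [[500212, -195365], [365361, -142697]]
... * rho(b^-1) = [[18, -7], [13, -5]]  ->  [[6464071, -2524659], [4721437, -1844042]]
... * rho(b^-1) = [[18, -7], [13, -5]]  ->  [[83532711, -32625202], [61013320, -23829849]]
... * rho(a^-1) = [[4, -1], [5, -1]]  ->  [[171004834, -50907509], [124904035, -37183471]]
... * rho(b) = [[-5, 7], [-13, 18]]  ->  [[-193226553, 280698676], [-141135052, 205025767]]
... * rho(a^-1) = [[4, -1], [5, -1]]  ->  [[630587168, -87472123], [460588627, -63890715]]
tr = 630587168 + -63890715 = 566696453

566696453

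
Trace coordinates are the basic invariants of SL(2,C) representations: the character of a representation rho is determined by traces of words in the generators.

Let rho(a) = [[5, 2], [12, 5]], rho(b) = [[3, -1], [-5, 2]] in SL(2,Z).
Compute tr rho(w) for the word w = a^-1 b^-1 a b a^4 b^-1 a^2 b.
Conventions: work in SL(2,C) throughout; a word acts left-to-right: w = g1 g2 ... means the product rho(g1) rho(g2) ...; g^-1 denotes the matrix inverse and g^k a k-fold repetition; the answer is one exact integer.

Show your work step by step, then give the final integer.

-21599082

rho(a^-1) = [[5, -2], [-12, 5]]
... * rho(b^-1) = [[2, 1], [5, 3]]  ->  [[0, -1], [1, 3]]
... * rho(a) = [[5, 2], [12, 5]]  ->  [[-12, -5], [41, 17]]
... * rho(b) = [[3, -1], [-5, 2]]  ->  [[-11, 2], [38, -7]]
... * rho(a) = [[5, 2], [12, 5]]  ->  [[-31, -12], [106, 41]]
... * rho(a) = [[5, 2], [12, 5]]  ->  [[-299, -122], [1022, 417]]
... * rho(a) = [[5, 2], [12, 5]]  ->  [[-2959, -1208], [10114, 4129]]
... * rho(a) = [[5, 2], [12, 5]]  ->  [[-29291, -11958], [100118, 40873]]
... * rho(b^-1) = [[2, 1], [5, 3]]  ->  [[-118372, -65165], [404601, 222737]]
... * rho(a) = [[5, 2], [12, 5]]  ->  [[-1373840, -562569], [4695849, 1922887]]
... * rho(a) = [[5, 2], [12, 5]]  ->  [[-13620028, -5560525], [46553889, 19006133]]
... * rho(b) = [[3, -1], [-5, 2]]  ->  [[-13057459, 2498978], [44631002, -8541623]]
tr = -13057459 + -8541623 = -21599082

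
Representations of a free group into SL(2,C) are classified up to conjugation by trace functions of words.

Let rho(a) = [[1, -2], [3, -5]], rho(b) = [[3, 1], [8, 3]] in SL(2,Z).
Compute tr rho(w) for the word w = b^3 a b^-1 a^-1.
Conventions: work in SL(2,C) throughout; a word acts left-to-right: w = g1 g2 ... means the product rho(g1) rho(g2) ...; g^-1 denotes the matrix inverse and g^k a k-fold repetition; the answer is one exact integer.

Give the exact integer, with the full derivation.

2589

rho(b) = [[3, 1], [8, 3]]
... * rho(b) = [[3, 1], [8, 3]]  ->  [[17, 6], [48, 17]]
... * rho(b) = [[3, 1], [8, 3]]  ->  [[99, 35], [280, 99]]
... * rho(a) = [[1, -2], [3, -5]]  ->  [[204, -373], [577, -1055]]
... * rho(b^-1) = [[3, -1], [-8, 3]]  ->  [[3596, -1323], [10171, -3742]]
... * rho(a^-1) = [[-5, 2], [-3, 1]]  ->  [[-14011, 5869], [-39629, 16600]]
tr = -14011 + 16600 = 2589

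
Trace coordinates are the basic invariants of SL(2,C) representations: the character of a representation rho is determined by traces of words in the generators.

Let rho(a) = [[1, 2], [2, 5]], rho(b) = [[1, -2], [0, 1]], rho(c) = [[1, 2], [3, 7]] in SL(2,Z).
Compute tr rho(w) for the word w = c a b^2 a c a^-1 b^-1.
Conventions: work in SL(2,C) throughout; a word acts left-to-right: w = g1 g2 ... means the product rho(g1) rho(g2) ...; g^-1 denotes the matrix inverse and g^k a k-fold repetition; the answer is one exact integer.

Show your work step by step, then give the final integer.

-418

rho(c) = [[1, 2], [3, 7]]
... * rho(a) = [[1, 2], [2, 5]]  ->  [[5, 12], [17, 41]]
... * rho(b) = [[1, -2], [0, 1]]  ->  [[5, 2], [17, 7]]
... * rho(b) = [[1, -2], [0, 1]]  ->  [[5, -8], [17, -27]]
... * rho(a) = [[1, 2], [2, 5]]  ->  [[-11, -30], [-37, -101]]
... * rho(c) = [[1, 2], [3, 7]]  ->  [[-101, -232], [-340, -781]]
... * rho(a^-1) = [[5, -2], [-2, 1]]  ->  [[-41, -30], [-138, -101]]
... * rho(b^-1) = [[1, 2], [0, 1]]  ->  [[-41, -112], [-138, -377]]
tr = -41 + -377 = -418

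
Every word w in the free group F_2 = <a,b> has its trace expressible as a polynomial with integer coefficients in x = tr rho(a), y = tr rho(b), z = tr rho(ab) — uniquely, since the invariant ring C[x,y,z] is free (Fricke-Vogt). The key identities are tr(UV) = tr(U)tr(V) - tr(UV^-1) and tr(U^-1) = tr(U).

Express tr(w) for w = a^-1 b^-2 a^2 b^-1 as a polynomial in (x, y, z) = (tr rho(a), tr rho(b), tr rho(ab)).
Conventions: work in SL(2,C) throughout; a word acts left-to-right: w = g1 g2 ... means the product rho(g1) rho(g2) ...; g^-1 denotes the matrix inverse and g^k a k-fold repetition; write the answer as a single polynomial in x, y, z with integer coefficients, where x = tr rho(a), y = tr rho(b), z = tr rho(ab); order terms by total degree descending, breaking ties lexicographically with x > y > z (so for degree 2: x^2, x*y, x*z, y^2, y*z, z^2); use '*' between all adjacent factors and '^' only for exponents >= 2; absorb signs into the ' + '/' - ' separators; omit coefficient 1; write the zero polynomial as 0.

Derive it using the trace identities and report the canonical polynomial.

x^2*y^2*z - x^3*y - x*y*z^2 - y^2*z + 2*x*y + z

trace(a^2) = trace(a) trace(a) - trace(1)   [square of a] = x^2 - 2
trace(a^2 b) = trace(a) trace(b a) - trace(b)   [square of a] = x*z - y
trace(b^-1 a^2) = trace(a^2) trace(b) - trace(a^2 b)   [inverse elimination on b] = x^2*y - x*z - y
trace(a^2 b^-2) = trace(b^-1 a^2) trace(b) - trace(b^-1 a^2 b)   [inverse elimination on b] = x^2*y^2 - x*y*z - x^2 - y^2 + 2
trace(b^-2 a^2 b^-1) = trace(a^2 b^-2) trace(b) - trace(a^2 b^-1)   [inverse elimination on b] = x^2*y^3 - x*y^2*z - 2*x^2*y - y^3 + x*z + 3*y
trace(a^3) = trace(a) trace(a^2) - trace(a)   [square of a] = x^3 - 3*x
trace(a^3 b) = trace(a) trace(a b a) - trace(a b)   [square of a] = x^2*z - x*y - z
trace(a b^-1 a^2) = trace(a^3) trace(b) - trace(a^3 b)   [inverse elimination on b] = x^3*y - x^2*z - 2*x*y + z
trace(b a b a) = trace(b a) trace(b a) - trace(1)   [split at a repeated b] = z^2 - 2
trace(b a b) = trace(b) trace(a b) - trace(a)   [square of b] = y*z - x
trace(a^2 b a b) = trace(a) trace(b a b a) - trace(b a b)   [square of a] = x*z^2 - y*z - x
trace(a b^-1 a^2 b) = trace(a^2 b a) trace(b) - trace(a^2 b a b)   [inverse elimination on b] = x^2*y*z - x*y^2 - x*z^2 + x
trace(a^2 b^-1 a b^-1) = trace(a b^-1 a^2) trace(b) - trace(a b^-1 a^2 b)   [inverse elimination on b] = x^3*y^2 - 2*x^2*y*z - x*y^2 + x*z^2 + y*z - x
trace(b^-2 a^2 b^-1 a) = trace(a^2 b^-1 a b^-1) trace(b) - trace(a^2 b^-1 a)   [inverse elimination on b] = x^3*y^3 - 2*x^2*y^2*z - x^3*y - x*y^3 + x*y*z^2 + x^2*z + y^2*z + x*y - z
trace(a^-1 b^-2 a^2 b^-1) = trace(b^-2 a^2 b^-1) trace(a) - trace(b^-2 a^2 b^-1 a)   [inverse elimination on a] = x^2*y^2*z - x^3*y - x*y*z^2 - y^2*z + 2*x*y + z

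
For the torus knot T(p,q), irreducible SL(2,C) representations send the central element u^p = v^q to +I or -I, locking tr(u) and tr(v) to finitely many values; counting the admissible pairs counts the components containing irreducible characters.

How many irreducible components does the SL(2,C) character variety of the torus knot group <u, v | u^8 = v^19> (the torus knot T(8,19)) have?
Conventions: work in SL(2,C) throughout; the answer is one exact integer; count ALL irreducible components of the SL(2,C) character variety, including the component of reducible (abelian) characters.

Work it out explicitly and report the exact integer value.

Gamma = < u, v | u^8 = v^19 > (torus knot T(8,19)); the central element u^8 = v^19 acts as +I or -I in any irreducible SL(2,C) representation.
This locks tr(u) to 2*cos(pi*alpha/8), alpha in 1..7, and tr(v) to 2*cos(pi*beta/19), beta in 1..18, on each component of irreducible characters.
The two central values (-1)^alpha I and (-1)^beta I must be the same matrix, so alpha and beta share a parity.
Counting: 4 odd alphas x 9 odd betas + 3 even alphas x 9 even betas = 36 + 27 = 63.
components with irreducible characters: 63; plus the single component of reducible (abelian) characters: total 64.

64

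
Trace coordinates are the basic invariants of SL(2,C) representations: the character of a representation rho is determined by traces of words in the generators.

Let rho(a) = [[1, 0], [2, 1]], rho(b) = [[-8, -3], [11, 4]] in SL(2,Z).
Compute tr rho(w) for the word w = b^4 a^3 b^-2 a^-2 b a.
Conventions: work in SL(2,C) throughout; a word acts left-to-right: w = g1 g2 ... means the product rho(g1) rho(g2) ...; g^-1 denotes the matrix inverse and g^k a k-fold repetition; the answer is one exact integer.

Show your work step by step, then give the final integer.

-464776

rho(b) = [[-8, -3], [11, 4]]
... * rho(b) = [[-8, -3], [11, 4]]  ->  [[31, 12], [-44, -17]]
... * rho(b) = [[-8, -3], [11, 4]]  ->  [[-116, -45], [165, 64]]
... * rho(b) = [[-8, -3], [11, 4]]  ->  [[433, 168], [-616, -239]]
... * rho(a) = [[1, 0], [2, 1]]  ->  [[769, 168], [-1094, -239]]
... * rho(a) = [[1, 0], [2, 1]]  ->  [[1105, 168], [-1572, -239]]
... * rho(a) = [[1, 0], [2, 1]]  ->  [[1441, 168], [-2050, -239]]
... * rho(b^-1) = [[4, 3], [-11, -8]]  ->  [[3916, 2979], [-5571, -4238]]
... * rho(b^-1) = [[4, 3], [-11, -8]]  ->  [[-17105, -12084], [24334, 17191]]
... * rho(a^-1) = [[1, 0], [-2, 1]]  ->  [[7063, -12084], [-10048, 17191]]
... * rho(a^-1) = [[1, 0], [-2, 1]]  ->  [[31231, -12084], [-44430, 17191]]
... * rho(b) = [[-8, -3], [11, 4]]  ->  [[-382772, -142029], [544541, 202054]]
... * rho(a) = [[1, 0], [2, 1]]  ->  [[-666830, -142029], [948649, 202054]]
tr = -666830 + 202054 = -464776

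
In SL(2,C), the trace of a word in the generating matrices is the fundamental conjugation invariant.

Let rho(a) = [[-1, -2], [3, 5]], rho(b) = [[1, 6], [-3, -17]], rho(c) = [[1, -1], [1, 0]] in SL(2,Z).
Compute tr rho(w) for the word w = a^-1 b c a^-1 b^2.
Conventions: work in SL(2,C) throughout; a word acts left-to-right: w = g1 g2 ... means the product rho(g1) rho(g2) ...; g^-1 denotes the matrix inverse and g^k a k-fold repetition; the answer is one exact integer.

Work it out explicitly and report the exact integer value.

rho(a^-1) = [[5, 2], [-3, -1]]
... * rho(b) = [[1, 6], [-3, -17]]  ->  [[-1, -4], [0, -1]]
... * rho(c) = [[1, -1], [1, 0]]  ->  [[-5, 1], [-1, 0]]
... * rho(a^-1) = [[5, 2], [-3, -1]]  ->  [[-28, -11], [-5, -2]]
... * rho(b) = [[1, 6], [-3, -17]]  ->  [[5, 19], [1, 4]]
... * rho(b) = [[1, 6], [-3, -17]]  ->  [[-52, -293], [-11, -62]]
tr = -52 + -62 = -114

-114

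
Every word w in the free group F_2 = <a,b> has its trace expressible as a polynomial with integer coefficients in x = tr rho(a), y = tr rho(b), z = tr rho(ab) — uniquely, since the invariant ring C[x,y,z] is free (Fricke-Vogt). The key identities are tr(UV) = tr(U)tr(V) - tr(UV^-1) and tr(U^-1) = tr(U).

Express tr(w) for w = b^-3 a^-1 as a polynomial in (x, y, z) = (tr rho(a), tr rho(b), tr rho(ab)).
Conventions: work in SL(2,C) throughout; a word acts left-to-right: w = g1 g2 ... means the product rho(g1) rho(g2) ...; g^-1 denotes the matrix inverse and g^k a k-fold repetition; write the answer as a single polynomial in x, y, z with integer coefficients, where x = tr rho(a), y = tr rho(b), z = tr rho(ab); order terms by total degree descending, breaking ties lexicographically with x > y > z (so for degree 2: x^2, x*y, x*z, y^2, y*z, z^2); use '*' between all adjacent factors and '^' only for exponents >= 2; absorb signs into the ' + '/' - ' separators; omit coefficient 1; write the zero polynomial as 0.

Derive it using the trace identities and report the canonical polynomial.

y^2*z - x*y - z

trace(b^-1) = trace(b) = y
reduce: trace(b^-2) = trace(b^-1) * trace(b) - trace(1)   [inverse elimination on b] = y^2 - 2
reduce: trace(b^-1 a) = trace(a) * trace(b) - trace(a b)   [inverse elimination on b] = x*y - z
so trace(b^-2 a) = trace(b^-1 a) * trace(b) - trace(b^-1 a b)   [inverse elimination on b] = x*y^2 - y*z - x
so trace(b^-2 a^-1) = trace(b^-2) * trace(a) - trace(b^-2 a)   [inverse elimination on a] = y*z - x
trace(b^-3 a^-1) = trace(b^-2 a^-1) * trace(b) - trace(b^-2 a^-1 b)   [inverse elimination on b] = y^2*z - x*y - z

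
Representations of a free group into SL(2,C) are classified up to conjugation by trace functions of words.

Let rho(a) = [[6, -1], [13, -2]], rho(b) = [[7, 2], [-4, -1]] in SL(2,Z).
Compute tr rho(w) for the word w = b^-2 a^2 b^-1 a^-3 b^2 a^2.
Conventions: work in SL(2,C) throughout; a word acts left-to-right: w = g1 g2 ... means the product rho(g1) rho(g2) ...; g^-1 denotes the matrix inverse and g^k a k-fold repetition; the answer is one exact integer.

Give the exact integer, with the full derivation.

rho(b^-1) = [[-1, -2], [4, 7]]
... * rho(b^-1) = [[-1, -2], [4, 7]]  ->  [[-7, -12], [24, 41]]
... * rho(a) = [[6, -1], [13, -2]]  ->  [[-198, 31], [677, -106]]
... * rho(a) = [[6, -1], [13, -2]]  ->  [[-785, 136], [2684, -465]]
... * rho(b^-1) = [[-1, -2], [4, 7]]  ->  [[1329, 2522], [-4544, -8623]]
... * rho(a^-1) = [[-2, 1], [-13, 6]]  ->  [[-35444, 16461], [121187, -56282]]
... * rho(a^-1) = [[-2, 1], [-13, 6]]  ->  [[-143105, 63322], [489292, -216505]]
... * rho(a^-1) = [[-2, 1], [-13, 6]]  ->  [[-536976, 236827], [1835981, -809738]]
... * rho(b) = [[7, 2], [-4, -1]]  ->  [[-4706140, -1310779], [16090819, 4481700]]
... * rho(b) = [[7, 2], [-4, -1]]  ->  [[-27699864, -8101501], [94708933, 27699938]]
... * rho(a) = [[6, -1], [13, -2]]  ->  [[-271518697, 43902866], [928352792, -150108809]]
... * rho(a) = [[6, -1], [13, -2]]  ->  [[-1058374924, 183712965], [3618702235, -628135174]]
tr = -1058374924 + -628135174 = -1686510098

-1686510098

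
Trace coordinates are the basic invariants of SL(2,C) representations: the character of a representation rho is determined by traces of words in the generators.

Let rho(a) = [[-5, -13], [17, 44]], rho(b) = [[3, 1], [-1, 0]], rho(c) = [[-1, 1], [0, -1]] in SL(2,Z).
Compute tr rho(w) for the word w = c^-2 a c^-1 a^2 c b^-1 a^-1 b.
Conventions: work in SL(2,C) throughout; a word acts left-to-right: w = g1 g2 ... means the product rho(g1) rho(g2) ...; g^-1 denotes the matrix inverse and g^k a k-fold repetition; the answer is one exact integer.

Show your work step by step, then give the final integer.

1221629

rho(c^-1) = [[-1, -1], [0, -1]]
... * rho(c^-1) = [[-1, -1], [0, -1]]  ->  [[1, 2], [0, 1]]
... * rho(a) = [[-5, -13], [17, 44]]  ->  [[29, 75], [17, 44]]
... * rho(c^-1) = [[-1, -1], [0, -1]]  ->  [[-29, -104], [-17, -61]]
... * rho(a) = [[-5, -13], [17, 44]]  ->  [[-1623, -4199], [-952, -2463]]
... * rho(a) = [[-5, -13], [17, 44]]  ->  [[-63268, -163657], [-37111, -95996]]
... * rho(c) = [[-1, 1], [0, -1]]  ->  [[63268, 100389], [37111, 58885]]
... * rho(b^-1) = [[0, -1], [1, 3]]  ->  [[100389, 237899], [58885, 139544]]
... * rho(a^-1) = [[44, 13], [-17, -5]]  ->  [[372833, 115562], [218692, 67785]]
... * rho(b) = [[3, 1], [-1, 0]]  ->  [[1002937, 372833], [588291, 218692]]
tr = 1002937 + 218692 = 1221629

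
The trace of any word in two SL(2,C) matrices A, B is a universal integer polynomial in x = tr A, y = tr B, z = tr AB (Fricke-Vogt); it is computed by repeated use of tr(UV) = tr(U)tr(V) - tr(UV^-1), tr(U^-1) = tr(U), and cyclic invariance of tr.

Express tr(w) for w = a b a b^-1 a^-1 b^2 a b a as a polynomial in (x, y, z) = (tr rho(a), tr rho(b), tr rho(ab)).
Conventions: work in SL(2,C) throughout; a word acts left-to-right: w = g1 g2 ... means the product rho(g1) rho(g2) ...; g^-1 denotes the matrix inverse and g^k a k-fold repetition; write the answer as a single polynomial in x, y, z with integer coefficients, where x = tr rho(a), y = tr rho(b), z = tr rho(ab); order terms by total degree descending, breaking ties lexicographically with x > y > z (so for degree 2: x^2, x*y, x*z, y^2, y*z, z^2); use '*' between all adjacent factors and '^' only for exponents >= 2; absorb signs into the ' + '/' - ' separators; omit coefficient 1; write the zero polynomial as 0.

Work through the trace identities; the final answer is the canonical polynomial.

-x^2*y^2*z^3 + x^3*y*z^2 + 2*x*y^3*z^2 + x*y*z^4 - x^2*y^2*z - y^4*z - y^2*z^3 - 3*x*y*z^2 - x^2*z + 3*y^2*z + z

trace(a b a b) = trace(a b) * trace(a b) - trace(1)  (split on a) = z^2 - 2
trace(a b a) = trace(a) * trace(b a) - trace(b)  (reduce the a square) = x*z - y
trace(b a b a b) = trace(b) * trace(a b a b) - trace(a b a)  (reduce the b square) = y*z^2 - x*z - y
trace(b^3 a b a) = trace(b) * trace(b a b a b) - trace(b a b a)  (reduce the b square) = y^2*z^2 - x*y*z - y^2 - z^2 + 2
trace(b a b) = trace(b) * trace(a b) - trace(a)  (reduce the b square) = y*z - x
trace(b^2 a b) = trace(b) * trace(b a b) - trace(b a)  (reduce the b square) = y^2*z - x*y - z
trace(b^3 a b) = trace(b) * trace(b^2 a b) - trace(b^2 a)  (reduce the b square) = y^3*z - x*y^2 - 2*y*z + x
trace(b^2 a b a^2 b) = trace(a) * trace(b^3 a b a) - trace(b^3 a b)  (reduce the a square) = x*y^2*z^2 - x^2*y*z - y^3*z - x*z^2 + 2*y*z + x
trace(a b a b a b) = trace(a b a b) * trace(a b) - trace(b a)  (split on a) = z^3 - 3*z
trace(a b a b a) = trace(a) * trace(b a b a) - trace(b a b)  (reduce the a square) = x*z^2 - y*z - x
trace(b a b a b a b) = trace(b) * trace(a b a b a b) - trace(a b a b a)  (reduce the b square) = y*z^3 - x*z^2 - 2*y*z + x
trace(b a b^3 a b a) = trace(b) * trace(b a b a b a b) - trace(b a b a b a)  (reduce the b square) = y^2*z^3 - x*y*z^2 - 2*y^2*z - z^3 + x*y + 3*z
trace(b^2) = trace(b) * trace(b) - trace(1)  (reduce the b square) = y^2 - 2
trace(a b^2 a) = trace(a) * trace(b^2 a) - trace(b^2)  (reduce the a square) = x*y*z - x^2 - y^2 + 2
trace(a b^2 a b^2) = trace(b) * trace(a b^2 a b) - trace(a b^2 a)  (reduce the b square) = y^2*z^2 - 2*x*y*z + x^2 - 2
trace(b a b^3 a b) = trace(b) * trace(a b^2 a b^2) - trace(a b^2 a b)  (reduce the b square) = y^3*z^2 - 2*x*y^2*z + x^2*y - y*z^2 + x*z - y
trace(b^2 a b a^2 b a b) = trace(a) * trace(b a b^3 a b a) - trace(b a b^3 a b)  (reduce the a square) = x*y^2*z^3 - x^2*y*z^2 - y^3*z^2 - x*z^3 + y*z^2 + 2*x*z + y
trace(a b a b a b a b) = trace(b a b a b a) * trace(b a) - trace(a b a b)  (split on b) = z^4 - 4*z^2 + 2
trace(a b a b a b a) = trace(a) * trace(b a b a b a) - trace(b a b a b)  (reduce the a square) = x*z^3 - y*z^2 - 2*x*z + y
trace(b a b a b^2 a b a) = trace(b) * trace(a b a b a b a b) - trace(a b a b a b a)  (reduce the b square) = y*z^4 - x*z^3 - 3*y*z^2 + 2*x*z + y
trace(a^2 b a) = trace(a) * trace(a b a) - trace(a b)  (reduce the a square) = x^2*z - x*y - z
trace(a b a b^2 a) = trace(b) * trace(a^2 b a b) - trace(a^2 b a)  (reduce the b square) = x*y*z^2 - x^2*z - y^2*z + z
trace(b a b a b^2 a b) = trace(b) * trace(a b a b^2 a b) - trace(a b a b^2 a)  (reduce the b square) = y^2*z^3 - 2*x*y*z^2 + x^2*z - y^2*z + x*y - z
trace(b^2 a b a^2 b a b a) = trace(a) * trace(b a b a b^2 a b a) - trace(b a b a b^2 a b)  (reduce the a square) = x*y*z^4 - x^2*z^3 - y^2*z^3 - x*y*z^2 + x^2*z + y^2*z + z
trace(a^-1 b^2 a b a^2 b a b) = trace(b^2 a b a^2 b a b) * trace(a) - trace(b^2 a b a^2 b a b a)  (eliminate a^-1) = x^2*y^2*z^3 - x^3*y*z^2 - x*y^3*z^2 - x*y*z^4 + y^2*z^3 + 2*x*y*z^2 + x^2*z - y^2*z + x*y - z
trace(a b a b^-1 a^-1 b^2 a b a) = trace(a^-1 b^2 a b a^2 b a) * trace(b) - trace(a^-1 b^2 a b a^2 b a b)  (eliminate b^-1) = -x^2*y^2*z^3 + x^3*y*z^2 + 2*x*y^3*z^2 + x*y*z^4 - x^2*y^2*z - y^4*z - y^2*z^3 - 3*x*y*z^2 - x^2*z + 3*y^2*z + z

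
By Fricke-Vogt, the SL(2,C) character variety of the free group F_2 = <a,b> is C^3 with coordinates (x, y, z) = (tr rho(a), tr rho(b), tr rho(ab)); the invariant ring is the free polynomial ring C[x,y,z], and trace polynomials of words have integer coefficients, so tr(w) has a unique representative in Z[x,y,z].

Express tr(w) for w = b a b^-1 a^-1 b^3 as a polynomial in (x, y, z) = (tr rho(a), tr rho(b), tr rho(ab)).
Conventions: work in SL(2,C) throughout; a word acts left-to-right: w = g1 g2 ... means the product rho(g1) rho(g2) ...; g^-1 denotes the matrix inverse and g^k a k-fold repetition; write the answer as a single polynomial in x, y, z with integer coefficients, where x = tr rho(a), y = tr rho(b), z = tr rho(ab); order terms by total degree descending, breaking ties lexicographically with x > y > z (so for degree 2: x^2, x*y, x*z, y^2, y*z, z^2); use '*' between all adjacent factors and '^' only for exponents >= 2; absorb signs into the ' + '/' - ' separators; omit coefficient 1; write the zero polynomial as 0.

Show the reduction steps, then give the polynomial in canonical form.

use: trace(b^2) = trace(b) trace(b) - trace(1)  (reduce the b square) = y^2 - 2
trace(b^3) = trace(b) trace(b^2) - trace(b)  (reduce the b square) = y^3 - 3*y
use: trace(b^4) = trace(b) trace(b^3) - trace(b^2)  (reduce the b square) = y^4 - 4*y^2 + 2
trace(a b^2) = trace(b) trace(a b) - trace(a)  (reduce the b square) = y*z - x
apply: trace(b a b^2) = trace(b) trace(a b^2) - trace(a b)  (reduce the b square) = y^2*z - x*y - z
trace(b a b^3) = trace(b) trace(b a b^2) - trace(b a b)  (reduce the b square) = y^3*z - x*y^2 - 2*y*z + x
apply: trace(b^4 a b) = trace(b) trace(b a b^3) - trace(b a b^2)  (reduce the b square) = y^4*z - x*y^3 - 3*y^2*z + 2*x*y + z
trace(a b a b) = trace(a b) trace(a b) - trace(1)  (split on a) = z^2 - 2
trace(a b a) = trace(a) trace(b a) - trace(b)  (reduce the a square) = x*z - y
apply: trace(b a b a b) = trace(b) trace(a b a b) - trace(a b a)  (reduce the b square) = y*z^2 - x*z - y
trace(b^2 a b a b) = trace(b) trace(b a b a b) - trace(b a b a)  (reduce the b square) = y^2*z^2 - x*y*z - y^2 - z^2 + 2
trace(b^4 a b a) = trace(b) trace(b^2 a b a b) - trace(b^2 a b a)  (reduce the b square) = y^3*z^2 - x*y^2*z - y^3 - 2*y*z^2 + x*z + 3*y
trace(a^-1 b^4 a b) = trace(b^4 a b) trace(a) - trace(b^4 a b a)  (eliminate a^-1) = x*y^4*z - x^2*y^3 - y^3*z^2 - 2*x*y^2*z + 2*x^2*y + y^3 + 2*y*z^2 - 3*y
trace(b a b^-1 a^-1 b^3) = trace(a^-1 b^4 a) trace(b) - trace(a^-1 b^4 a b)  (eliminate b^-1) = -x*y^4*z + x^2*y^3 + y^5 + y^3*z^2 + 2*x*y^2*z - 2*x^2*y - 5*y^3 - 2*y*z^2 + 5*y

-x*y^4*z + x^2*y^3 + y^5 + y^3*z^2 + 2*x*y^2*z - 2*x^2*y - 5*y^3 - 2*y*z^2 + 5*y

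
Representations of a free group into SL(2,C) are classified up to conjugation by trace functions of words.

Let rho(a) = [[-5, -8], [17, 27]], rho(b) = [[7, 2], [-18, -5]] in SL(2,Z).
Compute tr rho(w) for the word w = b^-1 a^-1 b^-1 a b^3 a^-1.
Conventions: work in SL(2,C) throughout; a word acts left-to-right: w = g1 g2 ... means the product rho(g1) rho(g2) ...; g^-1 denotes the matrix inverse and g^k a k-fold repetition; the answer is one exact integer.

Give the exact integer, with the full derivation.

rho(b^-1) = [[-5, -2], [18, 7]]
... * rho(a^-1) = [[27, 8], [-17, -5]]  ->  [[-101, -30], [367, 109]]
... * rho(b^-1) = [[-5, -2], [18, 7]]  ->  [[-35, -8], [127, 29]]
... * rho(a) = [[-5, -8], [17, 27]]  ->  [[39, 64], [-142, -233]]
... * rho(b) = [[7, 2], [-18, -5]]  ->  [[-879, -242], [3200, 881]]
... * rho(b) = [[7, 2], [-18, -5]]  ->  [[-1797, -548], [6542, 1995]]
... * rho(b) = [[7, 2], [-18, -5]]  ->  [[-2715, -854], [9884, 3109]]
... * rho(a^-1) = [[27, 8], [-17, -5]]  ->  [[-58787, -17450], [214015, 63527]]
tr = -58787 + 63527 = 4740

4740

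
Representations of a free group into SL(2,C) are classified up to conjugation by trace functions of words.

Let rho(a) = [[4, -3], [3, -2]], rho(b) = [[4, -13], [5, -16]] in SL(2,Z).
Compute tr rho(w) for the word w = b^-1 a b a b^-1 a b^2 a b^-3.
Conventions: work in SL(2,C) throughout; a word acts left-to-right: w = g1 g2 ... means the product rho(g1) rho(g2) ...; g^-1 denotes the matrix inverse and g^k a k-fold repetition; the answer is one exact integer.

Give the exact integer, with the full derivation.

25013338

rho(b^-1) = [[-16, 13], [-5, 4]]
... * rho(a) = [[4, -3], [3, -2]]  ->  [[-25, 22], [-8, 7]]
... * rho(b) = [[4, -13], [5, -16]]  ->  [[10, -27], [3, -8]]
... * rho(a) = [[4, -3], [3, -2]]  ->  [[-41, 24], [-12, 7]]
... * rho(b^-1) = [[-16, 13], [-5, 4]]  ->  [[536, -437], [157, -128]]
... * rho(a) = [[4, -3], [3, -2]]  ->  [[833, -734], [244, -215]]
... * rho(b) = [[4, -13], [5, -16]]  ->  [[-338, 915], [-99, 268]]
... * rho(b) = [[4, -13], [5, -16]]  ->  [[3223, -10246], [944, -3001]]
... * rho(a) = [[4, -3], [3, -2]]  ->  [[-17846, 10823], [-5227, 3170]]
... * rho(b^-1) = [[-16, 13], [-5, 4]]  ->  [[231421, -188706], [67782, -55271]]
... * rho(b^-1) = [[-16, 13], [-5, 4]]  ->  [[-2759206, 2253649], [-808157, 660082]]
... * rho(b^-1) = [[-16, 13], [-5, 4]]  ->  [[32879051, -26855082], [9630102, -7865713]]
tr = 32879051 + -7865713 = 25013338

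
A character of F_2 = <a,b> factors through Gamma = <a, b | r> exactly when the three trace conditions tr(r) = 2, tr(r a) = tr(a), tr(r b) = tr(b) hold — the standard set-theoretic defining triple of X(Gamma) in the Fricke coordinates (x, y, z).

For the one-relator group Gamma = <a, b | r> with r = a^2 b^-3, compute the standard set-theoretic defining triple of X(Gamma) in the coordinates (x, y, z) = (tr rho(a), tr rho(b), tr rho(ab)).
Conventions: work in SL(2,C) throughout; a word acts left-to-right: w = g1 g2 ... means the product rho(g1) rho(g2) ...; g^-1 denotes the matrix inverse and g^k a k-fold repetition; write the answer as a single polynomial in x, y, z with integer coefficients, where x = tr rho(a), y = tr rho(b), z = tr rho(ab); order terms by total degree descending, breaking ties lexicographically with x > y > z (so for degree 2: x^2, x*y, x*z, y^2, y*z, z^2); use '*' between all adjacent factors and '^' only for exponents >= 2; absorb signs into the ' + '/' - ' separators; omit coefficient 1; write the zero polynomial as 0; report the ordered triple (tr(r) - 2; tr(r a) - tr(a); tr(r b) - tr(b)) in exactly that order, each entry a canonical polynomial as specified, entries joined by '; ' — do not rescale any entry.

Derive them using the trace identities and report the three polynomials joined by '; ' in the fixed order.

apply: trace(a^2) = trace(a) * trace(a) - trace(1) = x^2 - 2
trace(a^2 b) = trace(a) * trace(b a) - trace(b) = x*z - y
apply: trace(a^2 b^-1) = trace(a^2) * trace(b) - trace(a^2 b) = x^2*y - x*z - y
apply: trace(b^-1 a^2 b^-1) = trace(a^2 b^-1) * trace(b) - trace(a^2) = x^2*y^2 - x*y*z - x^2 - y^2 + 2
use: trace(a^2 b^-3) = trace(b^-1 a^2 b^-1) * trace(b) - trace(b^-1 a^2) = x^2*y^3 - x*y^2*z - 2*x^2*y - y^3 + x*z + 3*y
apply: trace(a^3) = trace(a) * trace(a^2) - trace(a) = x^3 - 3*x
apply: trace(a^3 b) = trace(a) * trace(b a^2) - trace(b a) = x^2*z - x*y - z
trace(a^3 b^-1) = trace(a^3) * trace(b) - trace(a^3 b) = x^3*y - x^2*z - 2*x*y + z
apply: trace(b^-1 a^3 b^-1) = trace(a^3 b^-1) * trace(b) - trace(a^3) = x^3*y^2 - x^2*y*z - x^3 - 2*x*y^2 + y*z + 3*x
trace(a^2 b^-3 a) = trace(b^-1 a^3 b^-1) * trace(b) - trace(b^-1 a^3) = x^3*y^3 - x^2*y^2*z - 2*x^3*y - 2*x*y^3 + x^2*z + y^2*z + 5*x*y - z
assemble the triple (trace(r) - 2; trace(r a) - x; trace(r b) - y)

x^2*y^3 - x*y^2*z - 2*x^2*y - y^3 + x*z + 3*y - 2; x^3*y^3 - x^2*y^2*z - 2*x^3*y - 2*x*y^3 + x^2*z + y^2*z + 5*x*y - x - z; x^2*y^2 - x*y*z - x^2 - y^2 - y + 2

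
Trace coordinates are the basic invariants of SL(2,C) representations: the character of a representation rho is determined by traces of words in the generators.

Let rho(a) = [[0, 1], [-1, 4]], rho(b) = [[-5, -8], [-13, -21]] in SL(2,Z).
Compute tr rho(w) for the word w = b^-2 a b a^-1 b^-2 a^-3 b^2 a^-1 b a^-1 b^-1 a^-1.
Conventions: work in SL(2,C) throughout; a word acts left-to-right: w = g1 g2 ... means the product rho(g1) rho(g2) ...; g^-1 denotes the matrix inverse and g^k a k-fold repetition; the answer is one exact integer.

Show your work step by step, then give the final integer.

147108338729846

rho(b^-1) = [[-21, 8], [13, -5]]
... * rho(b^-1) = [[-21, 8], [13, -5]]  ->  [[545, -208], [-338, 129]]
... * rho(a) = [[0, 1], [-1, 4]]  ->  [[208, -287], [-129, 178]]
... * rho(b) = [[-5, -8], [-13, -21]]  ->  [[2691, 4363], [-1669, -2706]]
... * rho(a^-1) = [[4, -1], [1, 0]]  ->  [[15127, -2691], [-9382, 1669]]
... * rho(b^-1) = [[-21, 8], [13, -5]]  ->  [[-352650, 134471], [218719, -83401]]
... * rho(b^-1) = [[-21, 8], [13, -5]]  ->  [[9153773, -3493555], [-5677312, 2166757]]
... * rho(a^-1) = [[4, -1], [1, 0]]  ->  [[33121537, -9153773], [-20542491, 5677312]]
... * rho(a^-1) = [[4, -1], [1, 0]]  ->  [[123332375, -33121537], [-76492652, 20542491]]
... * rho(a^-1) = [[4, -1], [1, 0]]  ->  [[460207963, -123332375], [-285428117, 76492652]]
... * rho(b) = [[-5, -8], [-13, -21]]  ->  [[-697718940, -1091683829], [432736109, 677079244]]
... * rho(b) = [[-5, -8], [-13, -21]]  ->  [[17680484477, 28507111929], [-10965710717, -17680552996]]
... * rho(a^-1) = [[4, -1], [1, 0]]  ->  [[99229049837, -17680484477], [-61543395864, 10965710717]]
... * rho(b) = [[-5, -8], [-13, -21]]  ->  [[-266298950984, -422542224679], [165162739999, 262067241855]]
... * rho(a^-1) = [[4, -1], [1, 0]]  ->  [[-1487738028615, 266298950984], [922718201851, -165162739999]]
... * rho(b^-1) = [[-21, 8], [13, -5]]  ->  [[34704384963707, -13233398983840], [-21524197858858, 8207559314803]]
... * rho(a^-1) = [[4, -1], [1, 0]]  ->  [[125584140870988, -34704384963707], [-77889232120629, 21524197858858]]
tr = 125584140870988 + 21524197858858 = 147108338729846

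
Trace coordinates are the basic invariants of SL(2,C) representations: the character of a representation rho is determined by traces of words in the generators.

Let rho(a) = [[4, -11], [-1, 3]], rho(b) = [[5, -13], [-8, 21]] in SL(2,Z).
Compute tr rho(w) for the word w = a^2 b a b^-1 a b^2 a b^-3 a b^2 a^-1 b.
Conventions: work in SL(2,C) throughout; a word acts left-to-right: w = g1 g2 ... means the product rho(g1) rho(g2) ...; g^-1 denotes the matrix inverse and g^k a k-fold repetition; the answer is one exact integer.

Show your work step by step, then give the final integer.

-1477259371367150

rho(a) = [[4, -11], [-1, 3]]
... * rho(a) = [[4, -11], [-1, 3]]  ->  [[27, -77], [-7, 20]]
... * rho(b) = [[5, -13], [-8, 21]]  ->  [[751, -1968], [-195, 511]]
... * rho(a) = [[4, -11], [-1, 3]]  ->  [[4972, -14165], [-1291, 3678]]
... * rho(b^-1) = [[21, 13], [8, 5]]  ->  [[-8908, -6189], [2313, 1607]]
... * rho(a) = [[4, -11], [-1, 3]]  ->  [[-29443, 79421], [7645, -20622]]
... * rho(b) = [[5, -13], [-8, 21]]  ->  [[-782583, 2050600], [203201, -532447]]
... * rho(b) = [[5, -13], [-8, 21]]  ->  [[-20317715, 53236179], [5275581, -13823000]]
... * rho(a) = [[4, -11], [-1, 3]]  ->  [[-134507039, 383203402], [34925324, -99500391]]
... * rho(b^-1) = [[21, 13], [8, 5]]  ->  [[240979397, 167425503], [-62571324, -43472743]]
... * rho(b^-1) = [[21, 13], [8, 5]]  ->  [[6399971361, 3969859676], [-1661779748, -1030790927]]
... * rho(b^-1) = [[21, 13], [8, 5]]  ->  [[166158275989, 103048926073], [-43143702124, -26757091359]]
... * rho(a) = [[4, -11], [-1, 3]]  ->  [[561584177883, -1518594257660], [-145817717137, 394309449287]]
... * rho(b) = [[5, -13], [-8, 21]]  ->  [[14956674950695, -39191073723339], [-3883564179981, 10176128757808]]
... * rho(b) = [[5, -13], [-8, 21]]  ->  [[388311964540187, -1017449322549154], [-100826850962369, 264185038253721]]
... * rho(a^-1) = [[3, 11], [1, 4]]  ->  [[147486571071407, 201634319745441], [-38295514633386, -52355207571175]]
... * rho(b) = [[5, -13], [-8, 21]]  ->  [[-875641702606493, 2316995290725970], [227364087402470, -601617668760657]]
tr = -875641702606493 + -601617668760657 = -1477259371367150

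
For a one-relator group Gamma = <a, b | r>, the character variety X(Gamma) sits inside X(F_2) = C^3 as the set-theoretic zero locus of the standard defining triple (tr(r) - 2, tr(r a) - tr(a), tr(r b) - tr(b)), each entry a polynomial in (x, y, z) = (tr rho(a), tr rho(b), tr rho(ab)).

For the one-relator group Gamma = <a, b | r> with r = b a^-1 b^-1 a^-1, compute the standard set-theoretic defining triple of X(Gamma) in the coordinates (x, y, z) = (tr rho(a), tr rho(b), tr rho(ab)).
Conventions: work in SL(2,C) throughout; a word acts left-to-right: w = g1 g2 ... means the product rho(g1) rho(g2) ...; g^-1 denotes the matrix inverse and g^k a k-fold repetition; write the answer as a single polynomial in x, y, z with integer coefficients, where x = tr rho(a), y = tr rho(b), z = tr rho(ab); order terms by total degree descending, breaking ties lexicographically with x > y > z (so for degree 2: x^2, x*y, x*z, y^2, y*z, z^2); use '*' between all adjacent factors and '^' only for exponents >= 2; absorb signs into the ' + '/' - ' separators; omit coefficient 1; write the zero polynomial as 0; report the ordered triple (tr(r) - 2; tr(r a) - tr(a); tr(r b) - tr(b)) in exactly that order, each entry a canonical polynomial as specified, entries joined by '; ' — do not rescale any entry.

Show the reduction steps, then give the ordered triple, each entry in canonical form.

x*y*z - y^2 - z^2; 0; x*y^2*z - y^3 - y*z^2 - x*z + 2*y

use: trace(b a^-1) = trace(b) * trace(a) - trace(b a) = x*y - z
trace(a^-1 b a^-1) = trace(b a^-1) * trace(a) - trace(b) = x^2*y - x*z - y
trace(b^2) = trace(b) * trace(b) - trace(1) = y^2 - 2
trace(b^2 a) = trace(b) * trace(a b) - trace(a) = y*z - x
trace(b a^-1 b) = trace(b^2) * trace(a) - trace(b^2 a) = x*y^2 - y*z - x
trace(b a b a) = trace(a b) * trace(a b) - trace(1)   [split at repeated a] = z^2 - 2
trace(b a^-1 b a) = trace(b a b) * trace(a) - trace(b a b a) = x*y*z - x^2 - z^2 + 2
trace(a^-1 b a^-1 b) = trace(b a^-1 b) * trace(a) - trace(b a^-1 b a) = x^2*y^2 - 2*x*y*z + z^2 - 2
use: trace(b a^-1 b^-1 a^-1) = trace(a^-1 b a^-1) * trace(b) - trace(a^-1 b a^-1 b) = x*y*z - y^2 - z^2 + 2
use: trace(b^2 a b) = trace(b) * trace(b a b) - trace(b a) = y^2*z - x*y - z
trace(a b a) = trace(a) * trace(b a) - trace(b) = x*z - y
apply: trace(b^2 a b a) = trace(b) * trace(a b a b) - trace(a b a) = y*z^2 - x*z - y
use: trace(a^-1 b^2 a b) = trace(b^2 a b) * trace(a) - trace(b^2 a b a) = x*y^2*z - x^2*y - y*z^2 + y
trace(b^-1 a^-1 b^2 a) = trace(a^-1 b^2 a) * trace(b) - trace(a^-1 b^2 a b) = -x*y^2*z + x^2*y + y^3 + y*z^2 - 3*y
trace(b a^-1 b^-1 a^-1 b) = trace(b^-1 a^-1 b^2) * trace(a) - trace(b^-1 a^-1 b^2 a) = x*y^2*z - y^3 - y*z^2 - x*z + 3*y
assemble the triple (trace(r) - 2; trace(r a) - x; trace(r b) - y)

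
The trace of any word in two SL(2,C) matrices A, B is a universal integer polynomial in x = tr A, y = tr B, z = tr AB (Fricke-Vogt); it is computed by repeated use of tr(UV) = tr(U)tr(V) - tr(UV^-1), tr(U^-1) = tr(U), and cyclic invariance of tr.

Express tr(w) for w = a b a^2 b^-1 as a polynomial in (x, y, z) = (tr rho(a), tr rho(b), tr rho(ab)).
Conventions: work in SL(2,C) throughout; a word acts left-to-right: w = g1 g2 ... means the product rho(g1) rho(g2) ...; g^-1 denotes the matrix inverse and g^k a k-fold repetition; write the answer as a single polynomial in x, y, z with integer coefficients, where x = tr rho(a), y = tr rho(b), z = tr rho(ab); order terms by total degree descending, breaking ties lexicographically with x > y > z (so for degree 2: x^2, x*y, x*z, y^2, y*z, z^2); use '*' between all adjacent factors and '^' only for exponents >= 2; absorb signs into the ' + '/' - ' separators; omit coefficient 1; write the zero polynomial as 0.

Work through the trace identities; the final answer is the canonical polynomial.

tr(a b a) = tr(a) * tr(b a) - tr(b)   [square of a] = x*z - y
tr(a b a^2) = tr(a) * tr(a b a) - tr(a b)   [square of a] = x^2*z - x*y - z
use: tr(b a b a) = tr(b a) * tr(b a) - tr(1)   [split at a repeated b] = z^2 - 2
tr(b a b) = tr(b) * tr(a b) - tr(a)   [square of b] = y*z - x
use: tr(a b a^2 b) = tr(a) * tr(b a b a) - tr(b a b)   [square of a] = x*z^2 - y*z - x
apply: tr(a b a^2 b^-1) = tr(a b a^2) * tr(b) - tr(a b a^2 b)   [inverse elimination on b] = x^2*y*z - x*y^2 - x*z^2 + x

x^2*y*z - x*y^2 - x*z^2 + x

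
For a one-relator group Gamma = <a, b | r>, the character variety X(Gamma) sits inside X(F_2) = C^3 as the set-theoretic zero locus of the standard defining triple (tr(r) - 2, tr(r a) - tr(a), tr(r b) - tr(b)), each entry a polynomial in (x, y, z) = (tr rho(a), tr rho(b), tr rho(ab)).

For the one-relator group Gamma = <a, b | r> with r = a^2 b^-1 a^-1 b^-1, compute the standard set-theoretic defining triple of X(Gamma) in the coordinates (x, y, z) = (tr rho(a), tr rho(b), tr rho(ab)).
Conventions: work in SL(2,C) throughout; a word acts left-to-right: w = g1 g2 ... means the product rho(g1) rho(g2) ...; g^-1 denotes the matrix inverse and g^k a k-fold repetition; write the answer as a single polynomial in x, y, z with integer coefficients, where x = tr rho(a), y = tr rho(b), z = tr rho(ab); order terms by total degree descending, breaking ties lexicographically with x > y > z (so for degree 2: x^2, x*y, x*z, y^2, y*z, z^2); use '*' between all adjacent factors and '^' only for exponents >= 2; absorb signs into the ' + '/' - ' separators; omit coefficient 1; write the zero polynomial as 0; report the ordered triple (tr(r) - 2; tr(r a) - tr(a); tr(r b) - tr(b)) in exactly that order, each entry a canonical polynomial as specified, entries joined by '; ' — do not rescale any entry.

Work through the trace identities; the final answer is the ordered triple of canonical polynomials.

x^2*y*z - x^3 - x*z^2 - y*z + 3*x - 2; x^3*y*z - x^4 - x^2*z^2 - 2*x*y*z + 4*x^2 + z^2 - x - 2; x*y - y - z

tr(a^2) = tr(a) tr(a) - tr(1)   [square of a] = x^2 - 2
tr(a^2 b) = tr(a) tr(b a) - tr(b)   [square of a] = x*z - y
tr(a^2 b^-1) = tr(a^2) tr(b) - tr(a^2 b)   [inverse elimination on b] = x^2*y - x*z - y
next, tr(b^-1 a^2 b^-1) = tr(a^2 b^-1) tr(b) - tr(a^2)   [inverse elimination on b] = x^2*y^2 - x*y*z - x^2 - y^2 + 2
next, tr(a^3) = tr(a) tr(a^2) - tr(a)   [square of a] = x^3 - 3*x
tr(a^3 b) = tr(a) tr(a b a) - tr(a b)   [square of a] = x^2*z - x*y - z
tr(a b^-1 a^2) = tr(a^3) tr(b) - tr(a^3 b)   [inverse elimination on b] = x^3*y - x^2*z - 2*x*y + z
tr(b a b a) = tr(b a) tr(b a) - tr(1)   [split at a repeated b] = z^2 - 2
next, tr(b a b) = tr(b) tr(a b) - tr(a)   [square of b] = y*z - x
tr(a^2 b a b) = tr(a) tr(b a b a) - tr(b a b)   [square of a] = x*z^2 - y*z - x
tr(a b^-1 a^2 b) = tr(a^2 b a) tr(b) - tr(a^2 b a b)   [inverse elimination on b] = x^2*y*z - x*y^2 - x*z^2 + x
tr(b^-1 a^2 b^-1 a) = tr(a b^-1 a^2) tr(b) - tr(a b^-1 a^2 b)   [inverse elimination on b] = x^3*y^2 - 2*x^2*y*z - x*y^2 + x*z^2 + y*z - x
next, tr(a^2 b^-1 a^-1 b^-1) = tr(b^-1 a^2 b^-1) tr(a) - tr(b^-1 a^2 b^-1 a)   [inverse elimination on a] = x^2*y*z - x^3 - x*z^2 - y*z + 3*x
tr(b^-1 a^3 b^-1) = tr(b^-1 a^3) tr(b) - tr(b^-1 a^3 b) = x^3*y^2 - x^2*y*z - x^3 - 2*x*y^2 + y*z + 3*x
and tr(a^4) = tr(a) tr(a^3) - tr(a^2) = x^4 - 4*x^2 + 2
tr(a^4 b) = tr(a) tr(a b a^2) - tr(a b a) = x^3*z - x^2*y - 2*x*z + y
next, tr(a b^-1 a^3) = tr(a^4) tr(b) - tr(a^4 b) = x^4*y - x^3*z - 3*x^2*y + 2*x*z + y
tr(a^3 b a b) = tr(a) tr(a b a b a) - tr(a b a b) = x^2*z^2 - x*y*z - x^2 - z^2 + 2
next, tr(a b^-1 a^3 b) = tr(a^3 b a) tr(b) - tr(a^3 b a b) = x^3*y*z - x^2*y^2 - x^2*z^2 - x*y*z + x^2 + y^2 + z^2 - 2
and tr(b^-1 a^3 b^-1 a) = tr(a b^-1 a^3) tr(b) - tr(a b^-1 a^3 b) = x^4*y^2 - 2*x^3*y*z - 2*x^2*y^2 + x^2*z^2 + 3*x*y*z - x^2 - z^2 + 2
and tr(a^2 b^-1 a^-1 b^-1 a) = tr(b^-1 a^3 b^-1) tr(a) - tr(b^-1 a^3 b^-1 a) = x^3*y*z - x^4 - x^2*z^2 - 2*x*y*z + 4*x^2 + z^2 - 2
tr(a b^-1) = tr(a) tr(b) - tr(a b) = x*y - z
assemble the triple (tr(r) - 2; tr(r a) - x; tr(r b) - y)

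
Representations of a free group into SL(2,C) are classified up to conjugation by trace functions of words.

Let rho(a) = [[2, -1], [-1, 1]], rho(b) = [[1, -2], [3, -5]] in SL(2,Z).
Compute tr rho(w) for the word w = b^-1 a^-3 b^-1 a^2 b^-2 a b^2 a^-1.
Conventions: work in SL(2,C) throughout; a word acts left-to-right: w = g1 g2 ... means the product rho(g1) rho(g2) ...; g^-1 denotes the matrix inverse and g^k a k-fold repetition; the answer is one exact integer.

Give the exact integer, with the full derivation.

-66779

rho(b^-1) = [[-5, 2], [-3, 1]]
... * rho(a^-1) = [[1, 1], [1, 2]]  ->  [[-3, -1], [-2, -1]]
... * rho(a^-1) = [[1, 1], [1, 2]]  ->  [[-4, -5], [-3, -4]]
... * rho(a^-1) = [[1, 1], [1, 2]]  ->  [[-9, -14], [-7, -11]]
... * rho(b^-1) = [[-5, 2], [-3, 1]]  ->  [[87, -32], [68, -25]]
... * rho(a) = [[2, -1], [-1, 1]]  ->  [[206, -119], [161, -93]]
... * rho(a) = [[2, -1], [-1, 1]]  ->  [[531, -325], [415, -254]]
... * rho(b^-1) = [[-5, 2], [-3, 1]]  ->  [[-1680, 737], [-1313, 576]]
... * rho(b^-1) = [[-5, 2], [-3, 1]]  ->  [[6189, -2623], [4837, -2050]]
... * rho(a) = [[2, -1], [-1, 1]]  ->  [[15001, -8812], [11724, -6887]]
... * rho(b) = [[1, -2], [3, -5]]  ->  [[-11435, 14058], [-8937, 10987]]
... * rho(b) = [[1, -2], [3, -5]]  ->  [[30739, -47420], [24024, -37061]]
... * rho(a^-1) = [[1, 1], [1, 2]]  ->  [[-16681, -64101], [-13037, -50098]]
tr = -16681 + -50098 = -66779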